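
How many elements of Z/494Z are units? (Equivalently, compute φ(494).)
An element a ∈ Z/494Z is a unit iff gcd(a, 494) = 1, so the number of units is φ(494). φ is multiplicative, with φ(p^e) = p^e − p^(e−1). Factorise 494 = 2 · 13 · 19. Then
  φ(494) = (2 − 1) · (13 − 1) · (19 − 1) = 1 · 12 · 18 = 216.

Final answer: Z/494Z has φ(494) = 216 units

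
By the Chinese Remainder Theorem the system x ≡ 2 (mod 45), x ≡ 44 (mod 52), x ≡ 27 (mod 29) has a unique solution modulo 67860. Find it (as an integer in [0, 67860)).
x ≡ 51212 (mod 67860); the representative in [0, 67860) is 51212

The moduli 45, 52, 29 are pairwise coprime, so by the CRT there is a unique solution mod 45·52·29 = 67860.
Solve by successive substitution. Start with x ≡ 2 (mod 45).
  Combine with x ≡ 44 (mod 52): write x = 2 + 45·t and require 2 + 45·t ≡ 44 (mod 52), i.e. 45·t ≡ 44 − 2 ≡ 42 (mod 52). Since 45^(−1) ≡ 37 (mod 52), t ≡ 37·42 ≡ 46 (mod 52). So x ≡ 2 + 45·46 = 2072 (mod 2340).
  Combine with x ≡ 27 (mod 29): write x = 2072 + 2340·t and require 2072 + 2340·t ≡ 27 (mod 29), i.e. 2340·t ≡ 27 − 2072 ≡ 14 (mod 29). Since 2340^(−1) ≡ 16 (mod 29) (2340 ≡ 20 (mod 29)), t ≡ 16·14 ≡ 21 (mod 29). So x ≡ 2072 + 2340·21 = 51212 (mod 67860).
Unique solution in [0, 67860): x = 51212.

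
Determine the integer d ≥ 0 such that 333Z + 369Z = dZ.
(333, 369) = (9); d = 9

In the PID Z, (a, b) is generated by gcd(a, b). Compute gcd(369, 333) with the extended Euclidean algorithm, tracking rows (r, s, t) with s·369 + t·333 = r:
  row A: (369, 1, 0)   [1·369 + 0·333 = 369]
  row B: (333, 0, 1)   [0·369 + 1·333 = 333]
  369 = 1·333 + 36   → row C = row A − 1·row B = (36, 1, −1)   [check: 1·369 − 1·333 = 36]
  333 = 9·36 + 9   → row D = row B − 9·row C = (9, −9, 10)   [check: −9·369 + 10·333 = 9]
  36 = 4·9 + 0   → remainder 0, stop. gcd = 9 (last nonzero row D).
So gcd(333, 369) = 9, with Bézout identity −9·369 + 10·333 = 9. Containment (⊇): the Bézout identity exhibits 9 as an element of (333, 369), giving (9) ⊆ (333, 369). Containment (⊆): since 9 | 333 and 9 | 369 (333 = 9·37, 369 = 9·41), every Z-linear combination of 333 and 369 is divisible by 9, so (333, 369) ⊆ (9). Therefore (333, 369) = (9), d = 9.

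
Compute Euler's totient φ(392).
φ is multiplicative, with φ(p^e) = p^e − p^(e−1). Factorise 392 = 2^3 · 7^2. Then
  φ(392) = (2^3 − 2^2) · (7^2 − 7^1) = 4 · 42 = 168.

Final answer: φ(392) = 168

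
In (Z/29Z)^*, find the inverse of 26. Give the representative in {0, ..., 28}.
Apply the extended Euclidean algorithm to (29, 26), tracking rows (r, s, t) with s·29 + t·26 = r. Each division r_prev = q·r_cur + r_new produces the new row as (previous row) − q·(current row):
  row A: (29, 1, 0)   [1·29 + 0·26 = 29]
  row B: (26, 0, 1)   [0·29 + 1·26 = 26]
  29 = 1·26 + 3   → row C = row A − 1·row B = (3, 1, −1)   [check: 1·29 − 1·26 = 3]
  26 = 8·3 + 2   → row D = row B − 8·row C = (2, −8, 9)   [check: −8·29 + 9·26 = 2]
  3 = 1·2 + 1   → row E = row C − 1·row D = (1, 9, −10)   [check: 9·29 − 10·26 = 1]
  2 = 2·1 + 0   → remainder 0, stop. gcd = 1 (last nonzero row E).
The gcd is 1, so 26 is invertible mod 29. The last nonzero row gives 9·29 − 10·26 = 1, so t = −10. So 26^(−1) ≡ −10 ≡ 19 (mod 29). Verify: 26 · 19 = 494 ≡ 1 (mod 29). ✓

Final answer: 26^(−1) ≡ 19 (mod 29)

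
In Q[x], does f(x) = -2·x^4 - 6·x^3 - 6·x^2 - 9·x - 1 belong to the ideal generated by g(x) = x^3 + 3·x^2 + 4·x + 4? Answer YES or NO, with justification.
NO

In Q[x] the ideal (g) consists of all multiples of g, so f ∈ (g) iff g | f, i.e. iff the remainder of f on division by g is 0. Divide f by g (g is monic, so eliminate the leading term of the running remainder at each step):
  leading term -2·x^4: subtract (-2·x)·g(x) = -2·x^4 - 6·x^3 - 8·x^2 - 8·x, leaving 2·x^2 - x - 1
The remainder r(x) = 2·x^2 - x - 1 ≠ 0 (and deg r < deg g), so g ∤ f, i.e. f ∉ (g).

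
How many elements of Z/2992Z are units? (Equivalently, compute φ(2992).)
An element a ∈ Z/2992Z is a unit iff gcd(a, 2992) = 1, so the number of units is φ(2992). φ is multiplicative, with φ(p^e) = p^e − p^(e−1). Factorise 2992 = 2^4 · 11 · 17. Then
  φ(2992) = (2^4 − 2^3) · (11 − 1) · (17 − 1) = 8 · 10 · 16 = 1280.

Final answer: Z/2992Z has φ(2992) = 1280 units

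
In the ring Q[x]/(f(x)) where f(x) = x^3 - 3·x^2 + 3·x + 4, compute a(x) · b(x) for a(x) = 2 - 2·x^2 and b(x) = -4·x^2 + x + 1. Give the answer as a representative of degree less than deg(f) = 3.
a · b ≡ 32·x^2 - 96·x - 86 (mod f(x))

First multiply in Q[x] without reducing: a · b = 8·x^4 - 2·x^3 - 10·x^2 + 2·x + 2. Now divide by f(x) = x^3 - 3·x^2 + 3·x + 4, eliminating the leading term at each step:
  leading term 8·x^4: subtract (8·x)·f(x) = 8·x^4 - 24·x^3 + 24·x^2 + 32·x, leaving 22·x^3 - 34·x^2 - 30·x + 2
  leading term 22·x^3: subtract (22)·f(x) = 22·x^3 - 66·x^2 + 66·x + 88, leaving 32·x^2 - 96·x - 86
The degree is now < 3, so this is the remainder. Hence a · b ≡ 32·x^2 - 96·x - 86 in Q[x]/(f).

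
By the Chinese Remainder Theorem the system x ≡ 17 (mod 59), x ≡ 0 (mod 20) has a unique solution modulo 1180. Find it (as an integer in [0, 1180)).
The moduli 59, 20 are pairwise coprime, so by the CRT there is a unique solution mod 59·20 = 1180.
Solve by successive substitution. Start with x ≡ 17 (mod 59).
  Combine with x ≡ 0 (mod 20): write x = 17 + 59·t and require 17 + 59·t ≡ 0 (mod 20), i.e. 59·t ≡ 0 − 17 ≡ 3 (mod 20). Since 59^(−1) ≡ 19 (mod 20) (59 ≡ 19 (mod 20)), t ≡ 19·3 ≡ 17 (mod 20). So x ≡ 17 + 59·17 = 1020 (mod 1180).
Unique solution in [0, 1180): x = 1020.

Final answer: x ≡ 1020 (mod 1180); the representative in [0, 1180) is 1020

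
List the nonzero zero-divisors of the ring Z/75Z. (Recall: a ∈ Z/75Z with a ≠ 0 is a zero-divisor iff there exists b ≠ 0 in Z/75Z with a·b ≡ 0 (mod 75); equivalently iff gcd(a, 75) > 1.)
An element a ∈ Z/75Z (with a ≠ 0) is a zero-divisor iff gcd(a, 75) > 1 (because a is a unit precisely when gcd(a, n) = 1, and in Z/nZ every nonzero, non-unit element is a zero-divisor). Scan a = 1, ..., 74 and keep those with gcd(a, 75) > 1:
  gcd(3, 75) = 3, gcd(5, 75) = 5, gcd(6, 75) = 3, gcd(9, 75) = 3, gcd(10, 75) = 5, gcd(12, 75) = 3, gcd(15, 75) = 15, gcd(18, 75) = 3, gcd(20, 75) = 5, gcd(21, 75) = 3, gcd(24, 75) = 3, gcd(25, 75) = 25, gcd(27, 75) = 3, gcd(30, 75) = 15, gcd(33, 75) = 3, gcd(35, 75) = 5, gcd(36, 75) = 3, gcd(39, 75) = 3, gcd(40, 75) = 5, gcd(42, 75) = 3, gcd(45, 75) = 15, gcd(48, 75) = 3, gcd(50, 75) = 25, gcd(51, 75) = 3, gcd(54, 75) = 3, gcd(55, 75) = 5, gcd(57, 75) = 3, gcd(60, 75) = 15, gcd(63, 75) = 3, gcd(65, 75) = 5, gcd(66, 75) = 3, gcd(69, 75) = 3, gcd(70, 75) = 5, gcd(72, 75) = 3.
All other a ∈ {1, ..., 74} have gcd(a, 75) = 1 and are units. So the nonzero zero-divisors are exactly the 34 values of a appearing in this scan.

Final answer: nonzero zero-divisors of Z/75Z = {3, 5, 6, 9, 10, 12, 15, 18, 20, 21, 24, 25, 27, 30, 33, 35, 36, 39, 40, 42, 45, 48, 50, 51, 54, 55, 57, 60, 63, 65, 66, 69, 70, 72}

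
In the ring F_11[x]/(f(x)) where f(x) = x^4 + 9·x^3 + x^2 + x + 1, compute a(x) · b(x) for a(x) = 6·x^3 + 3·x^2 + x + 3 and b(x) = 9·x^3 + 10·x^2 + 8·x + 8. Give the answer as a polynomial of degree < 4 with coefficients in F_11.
a · b ≡ 2·x^3 + 6·x^2 + 8·x + 8 (mod f(x))

Multiply as integer polynomials: a · b = 54·x^6 + 87·x^5 + 87·x^4 + 109·x^3 + 62·x^2 + 32·x + 24. Reducing coefficients mod 11: a · b ≡ 10·x^6 + 10·x^5 + 10·x^4 + 10·x^3 + 7·x^2 + 10·x + 2. Now divide by f(x) = x^4 + 9·x^3 + x^2 + x + 1 in F_11[x], eliminating the leading term at each step:
  leading term 10·x^6: subtract (10·x^2)·f(x) = 10·x^6 + 2·x^5 + 10·x^4 + 10·x^3 + 10·x^2, leaving 8·x^5 + 8·x^2 + 10·x + 2 (coefficients mod 11)
  leading term 8·x^5: subtract (8·x)·f(x) = 8·x^5 + 6·x^4 + 8·x^3 + 8·x^2 + 8·x, leaving 5·x^4 + 3·x^3 + 2·x + 2 (coefficients mod 11)
  leading term 5·x^4: subtract (5)·f(x) = 5·x^4 + x^3 + 5·x^2 + 5·x + 5, leaving 2·x^3 + 6·x^2 + 8·x + 8 (coefficients mod 11)
The degree is now < 4, so this is the remainder. Hence a · b ≡ 2·x^3 + 6·x^2 + 8·x + 8 in F_11[x]/(f).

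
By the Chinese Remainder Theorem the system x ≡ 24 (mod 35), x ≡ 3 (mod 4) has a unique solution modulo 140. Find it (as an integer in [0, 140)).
x ≡ 59 (mod 140); the representative in [0, 140) is 59

The moduli 35, 4 are pairwise coprime, so by the CRT there is a unique solution mod 35·4 = 140.
Solve by successive substitution. Start with x ≡ 24 (mod 35).
  Combine with x ≡ 3 (mod 4): write x = 24 + 35·t and require 24 + 35·t ≡ 3 (mod 4), i.e. 35·t ≡ 3 − 24 ≡ 3 (mod 4). Since 35^(−1) ≡ 3 (mod 4) (35 ≡ 3 (mod 4)), t ≡ 3·3 ≡ 1 (mod 4). So x ≡ 24 + 35·1 = 59 (mod 140).
Unique solution in [0, 140): x = 59.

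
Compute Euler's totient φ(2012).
φ is multiplicative, with φ(p^e) = p^e − p^(e−1). Factorise 2012 = 2^2 · 503. Then
  φ(2012) = (2^2 − 2^1) · (503 − 1) = 2 · 502 = 1004.

Final answer: φ(2012) = 1004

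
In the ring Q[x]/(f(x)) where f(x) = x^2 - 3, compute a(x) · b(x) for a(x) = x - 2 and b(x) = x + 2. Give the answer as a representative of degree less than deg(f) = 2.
a · b ≡ -1 (mod f(x))

First multiply in Q[x] without reducing: a · b = x^2 - 4. Now divide by f(x) = x^2 - 3, eliminating the leading term at each step:
  leading term x^2: subtract (1)·f(x) = x^2 - 3, leaving -1
The degree is now < 2, so this is the remainder. Hence a · b ≡ -1 in Q[x]/(f).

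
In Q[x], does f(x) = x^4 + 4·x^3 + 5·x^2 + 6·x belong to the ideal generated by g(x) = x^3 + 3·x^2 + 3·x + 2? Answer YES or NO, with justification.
In Q[x] the ideal (g) consists of all multiples of g, so f ∈ (g) iff g | f, i.e. iff the remainder of f on division by g is 0. Divide f by g (g is monic, so eliminate the leading term of the running remainder at each step):
  leading term x^4: subtract (x)·g(x) = x^4 + 3·x^3 + 3·x^2 + 2·x, leaving x^3 + 2·x^2 + 4·x
  leading term x^3: subtract (1)·g(x) = x^3 + 3·x^2 + 3·x + 2, leaving -x^2 + x - 2
The remainder r(x) = -x^2 + x - 2 ≠ 0 (and deg r < deg g), so g ∤ f, i.e. f ∉ (g).

Final answer: NO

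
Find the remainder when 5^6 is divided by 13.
Use repeated squaring. Binary(6) = 110. Walk through the bits of the exponent 6 left-to-right: at each bit after the leading one, square the running value, then multiply by 5 if the bit is 1 (always reducing mod 13):
  bit 1 = 1 (leading): start with 5.
  bit 2 = 1: square 5^2 = 25 ≡ 12; bit is 1, so multiply 12·5 = 60 ≡ 8 (mod 13).
  bit 3 = 0: square 8^2 = 64 ≡ 12 (mod 13).
Final value: 5^6 ≡ 12 (mod 13).

Final answer: 12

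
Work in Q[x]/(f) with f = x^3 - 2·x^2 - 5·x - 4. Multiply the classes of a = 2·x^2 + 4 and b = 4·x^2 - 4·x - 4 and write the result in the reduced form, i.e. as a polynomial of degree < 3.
First multiply in Q[x] without reducing: a · b = 8·x^4 - 8·x^3 + 8·x^2 - 16·x - 16. Now divide by f(x) = x^3 - 2·x^2 - 5·x - 4, eliminating the leading term at each step:
  leading term 8·x^4: subtract (8·x)·f(x) = 8·x^4 - 16·x^3 - 40·x^2 - 32·x, leaving 8·x^3 + 48·x^2 + 16·x - 16
  leading term 8·x^3: subtract (8)·f(x) = 8·x^3 - 16·x^2 - 40·x - 32, leaving 64·x^2 + 56·x + 16
The degree is now < 3, so this is the remainder. Hence a · b ≡ 64·x^2 + 56·x + 16 in Q[x]/(f).

Final answer: a · b ≡ 64·x^2 + 56·x + 16 (mod f(x))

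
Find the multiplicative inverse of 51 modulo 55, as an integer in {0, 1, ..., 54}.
Apply the extended Euclidean algorithm to (55, 51), tracking rows (r, s, t) with s·55 + t·51 = r. Each division r_prev = q·r_cur + r_new produces the new row as (previous row) − q·(current row):
  row A: (55, 1, 0)   [1·55 + 0·51 = 55]
  row B: (51, 0, 1)   [0·55 + 1·51 = 51]
  55 = 1·51 + 4   → row C = row A − 1·row B = (4, 1, −1)   [check: 1·55 − 1·51 = 4]
  51 = 12·4 + 3   → row D = row B − 12·row C = (3, −12, 13)   [check: −12·55 + 13·51 = 3]
  4 = 1·3 + 1   → row E = row C − 1·row D = (1, 13, −14)   [check: 13·55 − 14·51 = 1]
  3 = 3·1 + 0   → remainder 0, stop. gcd = 1 (last nonzero row E).
The gcd is 1, so 51 is invertible mod 55. The last nonzero row gives 13·55 − 14·51 = 1, so t = −14. So 51^(−1) ≡ −14 ≡ 41 (mod 55). Verify: 51 · 41 = 2091 ≡ 1 (mod 55). ✓

Final answer: 51^(−1) ≡ 41 (mod 55)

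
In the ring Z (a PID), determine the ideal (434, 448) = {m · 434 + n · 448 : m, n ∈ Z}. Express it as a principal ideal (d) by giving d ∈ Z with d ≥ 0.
(434, 448) = (14); d = 14

In the PID Z, (a, b) is generated by gcd(a, b). Compute gcd(448, 434) with the extended Euclidean algorithm, tracking rows (r, s, t) with s·448 + t·434 = r:
  row A: (448, 1, 0)   [1·448 + 0·434 = 448]
  row B: (434, 0, 1)   [0·448 + 1·434 = 434]
  448 = 1·434 + 14   → row C = row A − 1·row B = (14, 1, −1)   [check: 1·448 − 1·434 = 14]
  434 = 31·14 + 0   → remainder 0, stop. gcd = 14 (last nonzero row C).
So gcd(434, 448) = 14, with Bézout identity 1·448 − 1·434 = 14. Containment (⊇): the Bézout identity exhibits 14 as an element of (434, 448), giving (14) ⊆ (434, 448). Containment (⊆): since 14 | 434 and 14 | 448 (434 = 14·31, 448 = 14·32), every Z-linear combination of 434 and 448 is divisible by 14, so (434, 448) ⊆ (14). Therefore (434, 448) = (14), d = 14.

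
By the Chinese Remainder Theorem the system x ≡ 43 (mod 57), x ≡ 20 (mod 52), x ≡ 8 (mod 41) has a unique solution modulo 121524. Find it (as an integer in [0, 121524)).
x ≡ 120712 (mod 121524); the representative in [0, 121524) is 120712

The moduli 57, 52, 41 are pairwise coprime, so by the CRT there is a unique solution mod 57·52·41 = 121524.
Solve by successive substitution. Start with x ≡ 43 (mod 57).
  Combine with x ≡ 20 (mod 52): write x = 43 + 57·t and require 43 + 57·t ≡ 20 (mod 52), i.e. 57·t ≡ 20 − 43 ≡ 29 (mod 52). Since 57^(−1) ≡ 21 (mod 52) (57 ≡ 5 (mod 52)), t ≡ 21·29 ≡ 37 (mod 52). So x ≡ 43 + 57·37 = 2152 (mod 2964).
  Combine with x ≡ 8 (mod 41): write x = 2152 + 2964·t and require 2152 + 2964·t ≡ 8 (mod 41), i.e. 2964·t ≡ 8 − 2152 ≡ 29 (mod 41). Since 2964^(−1) ≡ 24 (mod 41) (2964 ≡ 12 (mod 41)), t ≡ 24·29 ≡ 40 (mod 41). So x ≡ 2152 + 2964·40 = 120712 (mod 121524).
Unique solution in [0, 121524): x = 120712.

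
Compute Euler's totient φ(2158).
φ(2158) = 984

φ is multiplicative, with φ(p^e) = p^e − p^(e−1). Factorise 2158 = 2 · 13 · 83. Then
  φ(2158) = (2 − 1) · (13 − 1) · (83 − 1) = 1 · 12 · 82 = 984.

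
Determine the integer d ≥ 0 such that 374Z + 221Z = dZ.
(374, 221) = (17); d = 17

In the PID Z, (a, b) is generated by gcd(a, b). Compute gcd(374, 221) with the extended Euclidean algorithm, tracking rows (r, s, t) with s·374 + t·221 = r:
  row A: (374, 1, 0)   [1·374 + 0·221 = 374]
  row B: (221, 0, 1)   [0·374 + 1·221 = 221]
  374 = 1·221 + 153   → row C = row A − 1·row B = (153, 1, −1)   [check: 1·374 − 1·221 = 153]
  221 = 1·153 + 68   → row D = row B − 1·row C = (68, −1, 2)   [check: −1·374 + 2·221 = 68]
  153 = 2·68 + 17   → row E = row C − 2·row D = (17, 3, −5)   [check: 3·374 − 5·221 = 17]
  68 = 4·17 + 0   → remainder 0, stop. gcd = 17 (last nonzero row E).
So gcd(374, 221) = 17, with Bézout identity 3·374 − 5·221 = 17. Containment (⊇): the Bézout identity exhibits 17 as an element of (374, 221), giving (17) ⊆ (374, 221). Containment (⊆): since 17 | 374 and 17 | 221 (374 = 17·22, 221 = 17·13), every Z-linear combination of 374 and 221 is divisible by 17, so (374, 221) ⊆ (17). Therefore (374, 221) = (17), d = 17.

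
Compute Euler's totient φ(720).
φ is multiplicative, with φ(p^e) = p^e − p^(e−1). Factorise 720 = 2^4 · 3^2 · 5. Then
  φ(720) = (2^4 − 2^3) · (3^2 − 3^1) · (5 − 1) = 8 · 6 · 4 = 192.

Final answer: φ(720) = 192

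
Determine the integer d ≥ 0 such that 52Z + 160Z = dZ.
In the PID Z, (a, b) is generated by gcd(a, b). Compute gcd(160, 52) with the extended Euclidean algorithm, tracking rows (r, s, t) with s·160 + t·52 = r:
  row A: (160, 1, 0)   [1·160 + 0·52 = 160]
  row B: (52, 0, 1)   [0·160 + 1·52 = 52]
  160 = 3·52 + 4   → row C = row A − 3·row B = (4, 1, −3)   [check: 1·160 − 3·52 = 4]
  52 = 13·4 + 0   → remainder 0, stop. gcd = 4 (last nonzero row C).
So gcd(52, 160) = 4, with Bézout identity 1·160 − 3·52 = 4. Containment (⊇): the Bézout identity exhibits 4 as an element of (52, 160), giving (4) ⊆ (52, 160). Containment (⊆): since 4 | 52 and 4 | 160 (52 = 4·13, 160 = 4·40), every Z-linear combination of 52 and 160 is divisible by 4, so (52, 160) ⊆ (4). Therefore (52, 160) = (4), d = 4.

Final answer: (52, 160) = (4); d = 4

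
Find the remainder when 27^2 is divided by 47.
Use repeated squaring. Binary(2) = 10. Walk through the bits of the exponent 2 left-to-right: at each bit after the leading one, square the running value, then multiply by 27 if the bit is 1 (always reducing mod 47):
  bit 1 = 1 (leading): start with 27.
  bit 2 = 0: square 27^2 = 729 ≡ 24 (mod 47).
Final value: 27^2 ≡ 24 (mod 47).

Final answer: 24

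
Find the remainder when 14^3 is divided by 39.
14

Use repeated squaring. Binary(3) = 11. Walk through the bits of the exponent 3 left-to-right: at each bit after the leading one, square the running value, then multiply by 14 if the bit is 1 (always reducing mod 39):
  bit 1 = 1 (leading): start with 14.
  bit 2 = 1: square 14^2 = 196 ≡ 1; bit is 1, so multiply 1·14 = 14 (mod 39).
Final value: 14^3 ≡ 14 (mod 39).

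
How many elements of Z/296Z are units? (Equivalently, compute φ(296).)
An element a ∈ Z/296Z is a unit iff gcd(a, 296) = 1, so the number of units is φ(296). φ is multiplicative, with φ(p^e) = p^e − p^(e−1). Factorise 296 = 2^3 · 37. Then
  φ(296) = (2^3 − 2^2) · (37 − 1) = 4 · 36 = 144.

Final answer: Z/296Z has φ(296) = 144 units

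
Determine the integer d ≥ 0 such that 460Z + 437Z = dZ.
(460, 437) = (23); d = 23

In the PID Z, (a, b) is generated by gcd(a, b). Compute gcd(460, 437) with the extended Euclidean algorithm, tracking rows (r, s, t) with s·460 + t·437 = r:
  row A: (460, 1, 0)   [1·460 + 0·437 = 460]
  row B: (437, 0, 1)   [0·460 + 1·437 = 437]
  460 = 1·437 + 23   → row C = row A − 1·row B = (23, 1, −1)   [check: 1·460 − 1·437 = 23]
  437 = 19·23 + 0   → remainder 0, stop. gcd = 23 (last nonzero row C).
So gcd(460, 437) = 23, with Bézout identity 1·460 − 1·437 = 23. Containment (⊇): the Bézout identity exhibits 23 as an element of (460, 437), giving (23) ⊆ (460, 437). Containment (⊆): since 23 | 460 and 23 | 437 (460 = 23·20, 437 = 23·19), every Z-linear combination of 460 and 437 is divisible by 23, so (460, 437) ⊆ (23). Therefore (460, 437) = (23), d = 23.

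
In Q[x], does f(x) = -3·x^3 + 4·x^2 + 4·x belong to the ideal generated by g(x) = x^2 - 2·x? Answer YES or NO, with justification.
In Q[x] the ideal (g) consists of all multiples of g, so f ∈ (g) iff g | f, i.e. iff the remainder of f on division by g is 0. Divide f by g (g is monic, so eliminate the leading term of the running remainder at each step):
  leading term -3·x^3: subtract (-3·x)·g(x) = -3·x^3 + 6·x^2, leaving -2·x^2 + 4·x
  leading term -2·x^2: subtract (-2)·g(x) = -2·x^2 + 4·x, leaving 0
The remainder is 0, so f(x) = g(x) · h(x) with h(x) = -3·x - 2. Hence g | f, i.e. f ∈ (g).

Final answer: YES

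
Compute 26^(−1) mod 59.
Apply the extended Euclidean algorithm to (59, 26), tracking rows (r, s, t) with s·59 + t·26 = r. Each division r_prev = q·r_cur + r_new produces the new row as (previous row) − q·(current row):
  row A: (59, 1, 0)   [1·59 + 0·26 = 59]
  row B: (26, 0, 1)   [0·59 + 1·26 = 26]
  59 = 2·26 + 7   → row C = row A − 2·row B = (7, 1, −2)   [check: 1·59 − 2·26 = 7]
  26 = 3·7 + 5   → row D = row B − 3·row C = (5, −3, 7)   [check: −3·59 + 7·26 = 5]
  7 = 1·5 + 2   → row E = row C − 1·row D = (2, 4, −9)   [check: 4·59 − 9·26 = 2]
  5 = 2·2 + 1   → row F = row D − 2·row E = (1, −11, 25)   [check: −11·59 + 25·26 = 1]
  2 = 2·1 + 0   → remainder 0, stop. gcd = 1 (last nonzero row F).
The gcd is 1, so 26 is invertible mod 59. The last nonzero row gives −11·59 + 25·26 = 1, so t = 25. So 26^(−1) ≡ 25 (mod 59). Verify: 26 · 25 = 650 ≡ 1 (mod 59). ✓

Final answer: 26^(−1) ≡ 25 (mod 59)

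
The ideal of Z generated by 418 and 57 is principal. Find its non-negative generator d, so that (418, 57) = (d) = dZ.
(418, 57) = (19); d = 19

In the PID Z, (a, b) is generated by gcd(a, b). Compute gcd(418, 57) with the extended Euclidean algorithm, tracking rows (r, s, t) with s·418 + t·57 = r:
  row A: (418, 1, 0)   [1·418 + 0·57 = 418]
  row B: (57, 0, 1)   [0·418 + 1·57 = 57]
  418 = 7·57 + 19   → row C = row A − 7·row B = (19, 1, −7)   [check: 1·418 − 7·57 = 19]
  57 = 3·19 + 0   → remainder 0, stop. gcd = 19 (last nonzero row C).
So gcd(418, 57) = 19, with Bézout identity 1·418 − 7·57 = 19. Containment (⊇): the Bézout identity exhibits 19 as an element of (418, 57), giving (19) ⊆ (418, 57). Containment (⊆): since 19 | 418 and 19 | 57 (418 = 19·22, 57 = 19·3), every Z-linear combination of 418 and 57 is divisible by 19, so (418, 57) ⊆ (19). Therefore (418, 57) = (19), d = 19.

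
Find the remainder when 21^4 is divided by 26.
Use repeated squaring. Binary(4) = 100. Walk through the bits of the exponent 4 left-to-right: at each bit after the leading one, square the running value, then multiply by 21 if the bit is 1 (always reducing mod 26):
  bit 1 = 1 (leading): start with 21.
  bit 2 = 0: square 21^2 = 441 ≡ 25 (mod 26).
  bit 3 = 0: square 25^2 = 625 ≡ 1 (mod 26).
Final value: 21^4 ≡ 1 (mod 26).

Final answer: 1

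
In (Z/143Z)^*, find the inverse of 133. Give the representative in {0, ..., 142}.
133^(−1) ≡ 100 (mod 143)

Apply the extended Euclidean algorithm to (143, 133), tracking rows (r, s, t) with s·143 + t·133 = r. Each division r_prev = q·r_cur + r_new produces the new row as (previous row) − q·(current row):
  row A: (143, 1, 0)   [1·143 + 0·133 = 143]
  row B: (133, 0, 1)   [0·143 + 1·133 = 133]
  143 = 1·133 + 10   → row C = row A − 1·row B = (10, 1, −1)   [check: 1·143 − 1·133 = 10]
  133 = 13·10 + 3   → row D = row B − 13·row C = (3, −13, 14)   [check: −13·143 + 14·133 = 3]
  10 = 3·3 + 1   → row E = row C − 3·row D = (1, 40, −43)   [check: 40·143 − 43·133 = 1]
  3 = 3·1 + 0   → remainder 0, stop. gcd = 1 (last nonzero row E).
The gcd is 1, so 133 is invertible mod 143. The last nonzero row gives 40·143 − 43·133 = 1, so t = −43. So 133^(−1) ≡ −43 ≡ 100 (mod 143). Verify: 133 · 100 = 13300 ≡ 1 (mod 143). ✓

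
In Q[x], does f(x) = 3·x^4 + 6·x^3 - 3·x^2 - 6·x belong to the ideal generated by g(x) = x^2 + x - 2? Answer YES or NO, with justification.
YES

In Q[x] the ideal (g) consists of all multiples of g, so f ∈ (g) iff g | f, i.e. iff the remainder of f on division by g is 0. Divide f by g (g is monic, so eliminate the leading term of the running remainder at each step):
  leading term 3·x^4: subtract (3·x^2)·g(x) = 3·x^4 + 3·x^3 - 6·x^2, leaving 3·x^3 + 3·x^2 - 6·x
  leading term 3·x^3: subtract (3·x)·g(x) = 3·x^3 + 3·x^2 - 6·x, leaving 0
The remainder is 0, so f(x) = g(x) · h(x) with h(x) = 3·x^2 + 3·x. Hence g | f, i.e. f ∈ (g).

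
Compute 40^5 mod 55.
Use repeated squaring. Binary(5) = 101. Walk through the bits of the exponent 5 left-to-right: at each bit after the leading one, square the running value, then multiply by 40 if the bit is 1 (always reducing mod 55):
  bit 1 = 1 (leading): start with 40.
  bit 2 = 0: square 40^2 = 1600 ≡ 5 (mod 55).
  bit 3 = 1: square 5^2 = 25; bit is 1, so multiply 25·40 = 1000 ≡ 10 (mod 55).
Final value: 40^5 ≡ 10 (mod 55).

Final answer: 10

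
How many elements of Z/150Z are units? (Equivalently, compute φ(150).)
Z/150Z has φ(150) = 40 units

An element a ∈ Z/150Z is a unit iff gcd(a, 150) = 1, so the number of units is φ(150). φ is multiplicative, with φ(p^e) = p^e − p^(e−1). Factorise 150 = 2 · 3 · 5^2. Then
  φ(150) = (2 − 1) · (3 − 1) · (5^2 − 5^1) = 1 · 2 · 20 = 40.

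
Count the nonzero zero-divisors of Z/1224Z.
In Z/1224Z each nonzero element is either a unit (gcd with 1224 is 1) or a zero-divisor (gcd > 1). The number of units is φ(1224): factorise 1224 = 2^3 · 3^2 · 17, so φ(1224) = (2^3 − 2^2) · (3^2 − 3^1) · (17 − 1) = 4 · 6 · 16 = 384. The nonzero elements number 1224 − 1 = 1223. Hence the nonzero zero-divisors number 1223 − 384 = 839.

Final answer: Z/1224Z has 839 nonzero zero-divisors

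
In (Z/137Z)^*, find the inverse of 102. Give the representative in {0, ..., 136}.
102^(−1) ≡ 90 (mod 137)

Apply the extended Euclidean algorithm to (137, 102), tracking rows (r, s, t) with s·137 + t·102 = r. Each division r_prev = q·r_cur + r_new produces the new row as (previous row) − q·(current row):
  row A: (137, 1, 0)   [1·137 + 0·102 = 137]
  row B: (102, 0, 1)   [0·137 + 1·102 = 102]
  137 = 1·102 + 35   → row C = row A − 1·row B = (35, 1, −1)   [check: 1·137 − 1·102 = 35]
  102 = 2·35 + 32   → row D = row B − 2·row C = (32, −2, 3)   [check: −2·137 + 3·102 = 32]
  35 = 1·32 + 3   → row E = row C − 1·row D = (3, 3, −4)   [check: 3·137 − 4·102 = 3]
  32 = 10·3 + 2   → row F = row D − 10·row E = (2, −32, 43)   [check: −32·137 + 43·102 = 2]
  3 = 1·2 + 1   → row G = row E − 1·row F = (1, 35, −47)   [check: 35·137 − 47·102 = 1]
  2 = 2·1 + 0   → remainder 0, stop. gcd = 1 (last nonzero row G).
The gcd is 1, so 102 is invertible mod 137. The last nonzero row gives 35·137 − 47·102 = 1, so t = −47. So 102^(−1) ≡ −47 ≡ 90 (mod 137). Verify: 102 · 90 = 9180 ≡ 1 (mod 137). ✓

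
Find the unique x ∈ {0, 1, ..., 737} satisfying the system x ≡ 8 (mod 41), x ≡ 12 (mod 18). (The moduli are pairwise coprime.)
x ≡ 336 (mod 738); the representative in [0, 738) is 336

The moduli 41, 18 are pairwise coprime, so by the CRT there is a unique solution mod 41·18 = 738.
Solve by successive substitution. Start with x ≡ 8 (mod 41).
  Combine with x ≡ 12 (mod 18): write x = 8 + 41·t and require 8 + 41·t ≡ 12 (mod 18), i.e. 41·t ≡ 12 − 8 ≡ 4 (mod 18). Since 41^(−1) ≡ 11 (mod 18) (41 ≡ 5 (mod 18)), t ≡ 11·4 ≡ 8 (mod 18). So x ≡ 8 + 41·8 = 336 (mod 738).
Unique solution in [0, 738): x = 336.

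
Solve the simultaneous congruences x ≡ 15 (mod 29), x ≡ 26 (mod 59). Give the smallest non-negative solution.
The moduli 29, 59 are pairwise coprime, so by the CRT there is a unique solution mod 29·59 = 1711.
Solve by successive substitution. Start with x ≡ 15 (mod 29).
  Combine with x ≡ 26 (mod 59): write x = 15 + 29·t and require 15 + 29·t ≡ 26 (mod 59), i.e. 29·t ≡ 26 − 15 ≡ 11 (mod 59). Since 29^(−1) ≡ 57 (mod 59), t ≡ 57·11 ≡ 37 (mod 59). So x ≡ 15 + 29·37 = 1088 (mod 1711).
Unique solution in [0, 1711): x = 1088.

Final answer: x ≡ 1088 (mod 1711); the representative in [0, 1711) is 1088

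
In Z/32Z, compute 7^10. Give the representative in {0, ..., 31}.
Use repeated squaring. Binary(10) = 1010. Walk through the bits of the exponent 10 left-to-right: at each bit after the leading one, square the running value, then multiply by 7 if the bit is 1 (always reducing mod 32):
  bit 1 = 1 (leading): start with 7.
  bit 2 = 0: square 7^2 = 49 ≡ 17 (mod 32).
  bit 3 = 1: square 17^2 = 289 ≡ 1; bit is 1, so multiply 1·7 = 7 (mod 32).
  bit 4 = 0: square 7^2 = 49 ≡ 17 (mod 32).
Final value: 7^10 ≡ 17 (mod 32).

Final answer: 17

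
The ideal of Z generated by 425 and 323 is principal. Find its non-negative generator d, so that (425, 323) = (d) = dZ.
(425, 323) = (17); d = 17

In the PID Z, (a, b) is generated by gcd(a, b). Compute gcd(425, 323) with the extended Euclidean algorithm, tracking rows (r, s, t) with s·425 + t·323 = r:
  row A: (425, 1, 0)   [1·425 + 0·323 = 425]
  row B: (323, 0, 1)   [0·425 + 1·323 = 323]
  425 = 1·323 + 102   → row C = row A − 1·row B = (102, 1, −1)   [check: 1·425 − 1·323 = 102]
  323 = 3·102 + 17   → row D = row B − 3·row C = (17, −3, 4)   [check: −3·425 + 4·323 = 17]
  102 = 6·17 + 0   → remainder 0, stop. gcd = 17 (last nonzero row D).
So gcd(425, 323) = 17, with Bézout identity −3·425 + 4·323 = 17. Containment (⊇): the Bézout identity exhibits 17 as an element of (425, 323), giving (17) ⊆ (425, 323). Containment (⊆): since 17 | 425 and 17 | 323 (425 = 17·25, 323 = 17·19), every Z-linear combination of 425 and 323 is divisible by 17, so (425, 323) ⊆ (17). Therefore (425, 323) = (17), d = 17.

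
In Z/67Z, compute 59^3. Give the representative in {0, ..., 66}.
Use repeated squaring. Binary(3) = 11. Walk through the bits of the exponent 3 left-to-right: at each bit after the leading one, square the running value, then multiply by 59 if the bit is 1 (always reducing mod 67):
  bit 1 = 1 (leading): start with 59.
  bit 2 = 1: square 59^2 = 3481 ≡ 64; bit is 1, so multiply 64·59 = 3776 ≡ 24 (mod 67).
Final value: 59^3 ≡ 24 (mod 67).

Final answer: 24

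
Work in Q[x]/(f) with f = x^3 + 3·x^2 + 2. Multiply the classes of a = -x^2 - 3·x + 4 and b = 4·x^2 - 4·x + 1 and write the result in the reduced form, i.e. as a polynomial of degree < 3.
a · b ≡ 15·x^2 - 11·x - 4 (mod f(x))

First multiply in Q[x] without reducing: a · b = -4·x^4 - 8·x^3 + 27·x^2 - 19·x + 4. Now divide by f(x) = x^3 + 3·x^2 + 2, eliminating the leading term at each step:
  leading term -4·x^4: subtract (-4·x)·f(x) = -4·x^4 - 12·x^3 - 8·x, leaving 4·x^3 + 27·x^2 - 11·x + 4
  leading term 4·x^3: subtract (4)·f(x) = 4·x^3 + 12·x^2 + 8, leaving 15·x^2 - 11·x - 4
The degree is now < 3, so this is the remainder. Hence a · b ≡ 15·x^2 - 11·x - 4 in Q[x]/(f).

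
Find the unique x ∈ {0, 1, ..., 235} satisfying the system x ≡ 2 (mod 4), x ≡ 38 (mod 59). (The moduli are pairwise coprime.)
x ≡ 38 (mod 236); the representative in [0, 236) is 38

The moduli 4, 59 are pairwise coprime, so by the CRT there is a unique solution mod 4·59 = 236.
Solve by successive substitution. Start with x ≡ 2 (mod 4).
  Combine with x ≡ 38 (mod 59): write x = 2 + 4·t and require 2 + 4·t ≡ 38 (mod 59), i.e. 4·t ≡ 38 − 2 ≡ 36 (mod 59). Since 4^(−1) ≡ 15 (mod 59), t ≡ 15·36 ≡ 9 (mod 59). So x ≡ 2 + 4·9 = 38 (mod 236).
Unique solution in [0, 236): x = 38.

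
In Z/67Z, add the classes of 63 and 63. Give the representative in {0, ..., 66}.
59

Both summands are already reduced mod 67. 63 + 63 = 126; 126 = 1·67 + 59, so (63 + 63) mod 67 = 59.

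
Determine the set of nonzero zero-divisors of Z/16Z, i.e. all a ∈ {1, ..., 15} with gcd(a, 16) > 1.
nonzero zero-divisors of Z/16Z = {2, 4, 6, 8, 10, 12, 14}

An element a ∈ Z/16Z (with a ≠ 0) is a zero-divisor iff gcd(a, 16) > 1 (because a is a unit precisely when gcd(a, n) = 1, and in Z/nZ every nonzero, non-unit element is a zero-divisor). Scan a = 1, ..., 15 and keep those with gcd(a, 16) > 1:
  gcd(2, 16) = 2, gcd(4, 16) = 4, gcd(6, 16) = 2, gcd(8, 16) = 8, gcd(10, 16) = 2, gcd(12, 16) = 4, gcd(14, 16) = 2.
All other a ∈ {1, ..., 15} have gcd(a, 16) = 1 and are units. So the nonzero zero-divisors are exactly the 7 values of a appearing in this scan.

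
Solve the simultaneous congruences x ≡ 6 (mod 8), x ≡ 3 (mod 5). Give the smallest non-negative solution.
x ≡ 38 (mod 40); the representative in [0, 40) is 38

The moduli 8, 5 are pairwise coprime, so by the CRT there is a unique solution mod 8·5 = 40.
Solve by successive substitution. Start with x ≡ 6 (mod 8).
  Combine with x ≡ 3 (mod 5): write x = 6 + 8·t and require 6 + 8·t ≡ 3 (mod 5), i.e. 8·t ≡ 3 − 6 ≡ 2 (mod 5). Since 8^(−1) ≡ 2 (mod 5) (8 ≡ 3 (mod 5)), t ≡ 2·2 ≡ 4 (mod 5). So x ≡ 6 + 8·4 = 38 (mod 40).
Unique solution in [0, 40): x = 38.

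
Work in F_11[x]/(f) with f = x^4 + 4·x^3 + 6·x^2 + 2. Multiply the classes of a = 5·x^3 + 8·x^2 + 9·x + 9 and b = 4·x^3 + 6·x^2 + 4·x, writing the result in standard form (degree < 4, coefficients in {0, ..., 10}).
a · b ≡ 6·x^3 + 6·x + 9 (mod f(x))

Multiply as integer polynomials: a · b = 20·x^6 + 62·x^5 + 104·x^4 + 122·x^3 + 90·x^2 + 36·x. Reducing coefficients mod 11: a · b ≡ 9·x^6 + 7·x^5 + 5·x^4 + x^3 + 2·x^2 + 3·x. Now divide by f(x) = x^4 + 4·x^3 + 6·x^2 + 2 in F_11[x], eliminating the leading term at each step:
  leading term 9·x^6: subtract (9·x^2)·f(x) = 9·x^6 + 3·x^5 + 10·x^4 + 7·x^2, leaving 4·x^5 + 6·x^4 + x^3 + 6·x^2 + 3·x (coefficients mod 11)
  leading term 4·x^5: subtract (4·x)·f(x) = 4·x^5 + 5·x^4 + 2·x^3 + 8·x, leaving x^4 + 10·x^3 + 6·x^2 + 6·x (coefficients mod 11)
  leading term x^4: subtract (1)·f(x) = x^4 + 4·x^3 + 6·x^2 + 2, leaving 6·x^3 + 6·x + 9 (coefficients mod 11)
The degree is now < 4, so this is the remainder. Hence a · b ≡ 6·x^3 + 6·x + 9 in F_11[x]/(f).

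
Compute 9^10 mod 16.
1

Use repeated squaring. Binary(10) = 1010. Walk through the bits of the exponent 10 left-to-right: at each bit after the leading one, square the running value, then multiply by 9 if the bit is 1 (always reducing mod 16):
  bit 1 = 1 (leading): start with 9.
  bit 2 = 0: square 9^2 = 81 ≡ 1 (mod 16).
  bit 3 = 1: square 1^2 = 1; bit is 1, so multiply 1·9 = 9 (mod 16).
  bit 4 = 0: square 9^2 = 81 ≡ 1 (mod 16).
Final value: 9^10 ≡ 1 (mod 16).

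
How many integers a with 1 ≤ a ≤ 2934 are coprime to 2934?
972

The number of a ∈ {1, ..., 2934} with gcd(a, 2934) = 1 is by definition Euler's totient φ(2934). φ is multiplicative, with φ(p^e) = p^e − p^(e−1). Factorise 2934 = 2 · 3^2 · 163. Then
  φ(2934) = (2 − 1) · (3^2 − 3^1) · (163 − 1) = 1 · 6 · 162 = 972.
So there are 972 such integers.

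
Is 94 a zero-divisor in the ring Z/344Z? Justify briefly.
gcd(94, 344) = 2 > 1, so 94 is not a unit in Z/344Z. In Z/nZ every nonzero non-unit is a zero-divisor: explicitly, take b = 344/gcd = 172 ≠ 0 (mod 344); then 94·172 = 16168 = 47·344, i.e. 94·172 ≡ 0 (mod 344). So 94 is a zero-divisor.

Final answer: YES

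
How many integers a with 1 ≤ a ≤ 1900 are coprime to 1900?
720

The number of a ∈ {1, ..., 1900} with gcd(a, 1900) = 1 is by definition Euler's totient φ(1900). φ is multiplicative, with φ(p^e) = p^e − p^(e−1). Factorise 1900 = 2^2 · 5^2 · 19. Then
  φ(1900) = (2^2 − 2^1) · (5^2 − 5^1) · (19 − 1) = 2 · 20 · 18 = 720.
So there are 720 such integers.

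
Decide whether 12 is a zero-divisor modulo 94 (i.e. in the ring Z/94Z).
gcd(12, 94) = 2 > 1, so 12 is not a unit in Z/94Z. In Z/nZ every nonzero non-unit is a zero-divisor: explicitly, take b = 94/gcd = 47 ≠ 0 (mod 94); then 12·47 = 564 = 6·94, i.e. 12·47 ≡ 0 (mod 94). So 12 is a zero-divisor.

Final answer: YES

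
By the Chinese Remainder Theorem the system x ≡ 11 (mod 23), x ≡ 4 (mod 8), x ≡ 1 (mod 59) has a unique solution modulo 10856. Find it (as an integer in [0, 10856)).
x ≡ 8084 (mod 10856); the representative in [0, 10856) is 8084

The moduli 23, 8, 59 are pairwise coprime, so by the CRT there is a unique solution mod 23·8·59 = 10856.
Solve by successive substitution. Start with x ≡ 11 (mod 23).
  Combine with x ≡ 4 (mod 8): write x = 11 + 23·t and require 11 + 23·t ≡ 4 (mod 8), i.e. 23·t ≡ 4 − 11 ≡ 1 (mod 8). Since 23^(−1) ≡ 7 (mod 8) (23 ≡ 7 (mod 8)), t ≡ 7·1 ≡ 7 (mod 8). So x ≡ 11 + 23·7 = 172 (mod 184).
  Combine with x ≡ 1 (mod 59): write x = 172 + 184·t and require 172 + 184·t ≡ 1 (mod 59), i.e. 184·t ≡ 1 − 172 ≡ 6 (mod 59). Since 184^(−1) ≡ 17 (mod 59) (184 ≡ 7 (mod 59)), t ≡ 17·6 ≡ 43 (mod 59). So x ≡ 172 + 184·43 = 8084 (mod 10856).
Unique solution in [0, 10856): x = 8084.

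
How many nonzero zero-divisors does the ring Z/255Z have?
Z/255Z has 126 nonzero zero-divisors

In Z/255Z each nonzero element is either a unit (gcd with 255 is 1) or a zero-divisor (gcd > 1). The number of units is φ(255): factorise 255 = 3 · 5 · 17, so φ(255) = (3 − 1) · (5 − 1) · (17 − 1) = 2 · 4 · 16 = 128. The nonzero elements number 255 − 1 = 254. Hence the nonzero zero-divisors number 254 − 128 = 126.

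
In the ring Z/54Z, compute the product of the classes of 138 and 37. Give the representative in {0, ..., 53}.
30

Reduce the factors first: 138 ≡ 30 (mod 54), so 138 · 37 ≡ 30 · 37 (mod 54). 30 · 37 = 1110. Dividing by 54: 1110 = 20·54 + 30. So (138 · 37) mod 54 = 30.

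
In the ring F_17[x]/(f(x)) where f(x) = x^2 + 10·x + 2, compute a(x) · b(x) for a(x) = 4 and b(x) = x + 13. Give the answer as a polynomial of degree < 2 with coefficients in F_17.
a · b ≡ 4·x + 1 (mod f(x))

Multiply as integer polynomials: a · b = 4·x + 52. Reducing coefficients mod 17: a · b ≡ 4·x + 1. This already has degree < 2, so no reduction by f is needed. Hence a · b ≡ 4·x + 1 in F_17[x]/(f).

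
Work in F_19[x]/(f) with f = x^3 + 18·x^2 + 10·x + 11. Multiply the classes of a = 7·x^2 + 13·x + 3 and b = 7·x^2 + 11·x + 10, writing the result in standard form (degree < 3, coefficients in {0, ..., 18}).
Multiply as integer polynomials: a · b = 49·x^4 + 168·x^3 + 234·x^2 + 163·x + 30. Reducing coefficients mod 19: a · b ≡ 11·x^4 + 16·x^3 + 6·x^2 + 11·x + 11. Now divide by f(x) = x^3 + 18·x^2 + 10·x + 11 in F_19[x], eliminating the leading term at each step:
  leading term 11·x^4: subtract (11·x)·f(x) = 11·x^4 + 8·x^3 + 15·x^2 + 7·x, leaving 8·x^3 + 10·x^2 + 4·x + 11 (coefficients mod 19)
  leading term 8·x^3: subtract (8)·f(x) = 8·x^3 + 11·x^2 + 4·x + 12, leaving 18·x^2 + 18 (coefficients mod 19)
The degree is now < 3, so this is the remainder. Hence a · b ≡ 18·x^2 + 18 in F_19[x]/(f).

Final answer: a · b ≡ 18·x^2 + 18 (mod f(x))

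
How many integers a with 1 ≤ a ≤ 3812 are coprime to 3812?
1904

The number of a ∈ {1, ..., 3812} with gcd(a, 3812) = 1 is by definition Euler's totient φ(3812). φ is multiplicative, with φ(p^e) = p^e − p^(e−1). Factorise 3812 = 2^2 · 953. Then
  φ(3812) = (2^2 − 2^1) · (953 − 1) = 2 · 952 = 1904.
So there are 1904 such integers.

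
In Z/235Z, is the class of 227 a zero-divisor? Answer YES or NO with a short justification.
gcd(227, 235) = 1, so 227 is a unit in Z/235Z (it has a multiplicative inverse). A unit cannot be a zero-divisor: if 227·b ≡ 0 then multiplying both sides by 227^(−1) gives b ≡ 0. So 227 is not a zero-divisor.

Final answer: NO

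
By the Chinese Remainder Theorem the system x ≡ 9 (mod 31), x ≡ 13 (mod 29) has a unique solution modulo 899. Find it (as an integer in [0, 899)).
The moduli 31, 29 are pairwise coprime, so by the CRT there is a unique solution mod 31·29 = 899.
Solve by successive substitution. Start with x ≡ 9 (mod 31).
  Combine with x ≡ 13 (mod 29): write x = 9 + 31·t and require 9 + 31·t ≡ 13 (mod 29), i.e. 31·t ≡ 13 − 9 ≡ 4 (mod 29). Since 31^(−1) ≡ 15 (mod 29) (31 ≡ 2 (mod 29)), t ≡ 15·4 ≡ 2 (mod 29). So x ≡ 9 + 31·2 = 71 (mod 899).
Unique solution in [0, 899): x = 71.

Final answer: x ≡ 71 (mod 899); the representative in [0, 899) is 71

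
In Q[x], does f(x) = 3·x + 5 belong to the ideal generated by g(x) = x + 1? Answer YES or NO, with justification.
In Q[x] the ideal (g) consists of all multiples of g, so f ∈ (g) iff g | f, i.e. iff the remainder of f on division by g is 0. Divide f by g (g is monic, so eliminate the leading term of the running remainder at each step):
  leading term 3·x: subtract (3)·g(x) = 3·x + 3, leaving 2
The remainder r(x) = 2 ≠ 0 (and deg r < deg g), so g ∤ f, i.e. f ∉ (g).

Final answer: NO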